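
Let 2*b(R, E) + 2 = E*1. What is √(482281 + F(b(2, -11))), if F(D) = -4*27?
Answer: √482173 ≈ 694.39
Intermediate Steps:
b(R, E) = -1 + E/2 (b(R, E) = -1 + (E*1)/2 = -1 + E/2)
F(D) = -108
√(482281 + F(b(2, -11))) = √(482281 - 108) = √482173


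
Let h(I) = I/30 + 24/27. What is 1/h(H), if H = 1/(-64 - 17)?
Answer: 2430/2159 ≈ 1.1255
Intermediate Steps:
H = -1/81 (H = 1/(-81) = -1/81 ≈ -0.012346)
h(I) = 8/9 + I/30 (h(I) = I*(1/30) + 24*(1/27) = I/30 + 8/9 = 8/9 + I/30)
1/h(H) = 1/(8/9 + (1/30)*(-1/81)) = 1/(8/9 - 1/2430) = 1/(2159/2430) = 2430/2159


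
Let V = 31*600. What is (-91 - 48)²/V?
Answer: 19321/18600 ≈ 1.0388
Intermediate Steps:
V = 18600
(-91 - 48)²/V = (-91 - 48)²/18600 = (-139)²*(1/18600) = 19321*(1/18600) = 19321/18600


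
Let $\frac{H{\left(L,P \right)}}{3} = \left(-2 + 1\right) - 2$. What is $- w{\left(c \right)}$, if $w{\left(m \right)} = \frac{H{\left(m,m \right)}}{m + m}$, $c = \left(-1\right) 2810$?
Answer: $- \frac{9}{5620} \approx -0.0016014$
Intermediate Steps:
$H{\left(L,P \right)} = -9$ ($H{\left(L,P \right)} = 3 \left(\left(-2 + 1\right) - 2\right) = 3 \left(-1 - 2\right) = 3 \left(-3\right) = -9$)
$c = -2810$
$w{\left(m \right)} = - \frac{9}{2 m}$ ($w{\left(m \right)} = \frac{1}{m + m} \left(-9\right) = \frac{1}{2 m} \left(-9\right) = - \frac{9}{2 m}$)
$- w{\left(c \right)} = - \frac{-9}{2 \left(-2810\right)} = - \frac{\left(-9\right) \left(-1\right)}{2 \cdot 2810} = \left(-1\right) \frac{9}{5620} = - \frac{9}{5620}$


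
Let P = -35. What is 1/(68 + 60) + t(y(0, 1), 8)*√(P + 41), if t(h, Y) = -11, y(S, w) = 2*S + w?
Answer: 1/128 - 11*√6 ≈ -26.937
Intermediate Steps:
y(S, w) = w + 2*S
1/(68 + 60) + t(y(0, 1), 8)*√(P + 41) = 1/(68 + 60) - 11*√(-35 + 41) = 1/128 - 11*√6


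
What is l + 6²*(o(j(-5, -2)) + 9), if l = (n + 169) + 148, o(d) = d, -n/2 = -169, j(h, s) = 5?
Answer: 1159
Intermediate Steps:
n = 338 (n = -2*(-169) = 338)
l = 655 (l = (338 + 169) + 148 = 507 + 148 = 655)
l + 6²*(o(j(-5, -2)) + 9) = 655 + 6²*(5 + 9) = 655 + 36*14 = 655 + 504 = 1159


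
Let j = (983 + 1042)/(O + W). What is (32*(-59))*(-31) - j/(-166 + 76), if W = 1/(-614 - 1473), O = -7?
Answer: 114006283/1948 ≈ 58525.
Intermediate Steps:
W = -1/2087 (W = 1/(-2087) = -1/2087 ≈ -0.00047916)
j = -281745/974 (j = (983 + 1042)/(-7 - 1/2087) = 2025/(-14610/2087) = 2025*(-2087/14610) = -281745/974 ≈ -289.27)
(32*(-59))*(-31) - j/(-166 + 76) = (32*(-59))*(-31) - (-281745)/((-166 + 76)*974) = -1888*(-31) - (-281745)/((-90)*974) = 58528 - (-1)*(-281745)/(90*974) = 58528 - 1*6261/1948 = 58528 - 6261/1948 = 114006283/1948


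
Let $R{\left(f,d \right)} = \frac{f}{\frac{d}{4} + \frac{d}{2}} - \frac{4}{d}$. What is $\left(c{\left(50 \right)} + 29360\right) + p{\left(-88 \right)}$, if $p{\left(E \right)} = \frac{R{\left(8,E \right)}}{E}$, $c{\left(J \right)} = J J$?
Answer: $\frac{185042885}{5808} \approx 31860.0$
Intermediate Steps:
$c{\left(J \right)} = J^{2}$
$R{\left(f,d \right)} = - \frac{4}{d} + \frac{4 f}{3 d}$ ($R{\left(f,d \right)} = \frac{f}{d \frac{1}{4} + d \frac{1}{2}} - \frac{4}{d} = \frac{f}{\frac{d}{4} + \frac{d}{2}} - \frac{4}{d} = \frac{f}{\frac{3}{4} d} - \frac{4}{d} = f \frac{4}{3 d} - \frac{4}{d} = \frac{4 f}{3 d} - \frac{4}{d} = - \frac{4}{d} + \frac{4 f}{3 d}$)
$p{\left(E \right)} = \frac{20}{3 E^{2}}$ ($p{\left(E \right)} = \frac{\frac{4}{3} \frac{1}{E} \left(-3 + 8\right)}{E} = \frac{\frac{4}{3} \frac{1}{E} 5}{E} = \frac{\frac{20}{3} \frac{1}{E}}{E} = \frac{20}{3 E^{2}}$)
$\left(c{\left(50 \right)} + 29360\right) + p{\left(-88 \right)} = \left(50^{2} + 29360\right) + \frac{20}{3 \cdot 7744} = \left(2500 + 29360\right) + \frac{20}{3} \cdot \frac{1}{7744} = 31860 + \frac{5}{5808} = \frac{185042885}{5808}$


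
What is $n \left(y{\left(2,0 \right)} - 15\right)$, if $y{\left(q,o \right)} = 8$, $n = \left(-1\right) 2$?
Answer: $14$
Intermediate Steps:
$n = -2$
$n \left(y{\left(2,0 \right)} - 15\right) = - 2 \left(8 - 15\right) = \left(-2\right) \left(-7\right) = 14$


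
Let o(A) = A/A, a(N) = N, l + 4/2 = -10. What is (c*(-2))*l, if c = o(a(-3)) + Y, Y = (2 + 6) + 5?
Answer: 336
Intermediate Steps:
l = -12 (l = -2 - 10 = -12)
o(A) = 1
Y = 13 (Y = 8 + 5 = 13)
c = 14 (c = 1 + 13 = 14)
(c*(-2))*l = (14*(-2))*(-12) = -28*(-12) = 336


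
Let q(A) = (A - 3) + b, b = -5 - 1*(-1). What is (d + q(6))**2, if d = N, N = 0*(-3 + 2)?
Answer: 1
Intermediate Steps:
N = 0 (N = 0*(-1) = 0)
b = -4 (b = -5 + 1 = -4)
d = 0
q(A) = -7 + A (q(A) = (A - 3) - 4 = (-3 + A) - 4 = -7 + A)
(d + q(6))**2 = (0 + (-7 + 6))**2 = (0 - 1)**2 = (-1)**2 = 1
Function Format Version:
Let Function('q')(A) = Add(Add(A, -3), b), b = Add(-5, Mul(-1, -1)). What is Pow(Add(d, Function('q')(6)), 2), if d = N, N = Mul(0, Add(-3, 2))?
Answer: 1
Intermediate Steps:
N = 0 (N = Mul(0, -1) = 0)
b = -4 (b = Add(-5, 1) = -4)
d = 0
Function('q')(A) = Add(-7, A) (Function('q')(A) = Add(Add(A, -3), -4) = Add(Add(-3, A), -4) = Add(-7, A))
Pow(Add(d, Function('q')(6)), 2) = Pow(Add(0, Add(-7, 6)), 2) = Pow(Add(0, -1), 2) = Pow(-1, 2) = 1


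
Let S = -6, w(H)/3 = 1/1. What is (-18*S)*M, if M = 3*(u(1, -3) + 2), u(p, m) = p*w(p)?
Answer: 1620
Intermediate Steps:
w(H) = 3 (w(H) = 3*(1/1) = 3*(1*1) = 3*1 = 3)
u(p, m) = 3*p (u(p, m) = p*3 = 3*p)
M = 15 (M = 3*(3*1 + 2) = 3*(3 + 2) = 3*5 = 15)
(-18*S)*M = -18*(-6)*15 = 108*15 = 1620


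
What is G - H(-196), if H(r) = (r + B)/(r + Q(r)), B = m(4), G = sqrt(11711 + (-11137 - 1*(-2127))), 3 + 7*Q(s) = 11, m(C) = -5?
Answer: -1407/1364 + sqrt(2701) ≈ 50.940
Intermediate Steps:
Q(s) = 8/7 (Q(s) = -3/7 + (1/7)*11 = -3/7 + 11/7 = 8/7)
G = sqrt(2701) (G = sqrt(11711 + (-11137 + 2127)) = sqrt(11711 - 9010) = sqrt(2701) ≈ 51.971)
B = -5
H(r) = (-5 + r)/(8/7 + r) (H(r) = (r - 5)/(r + 8/7) = (-5 + r)/(8/7 + r))
G - H(-196) = sqrt(2701) - 7*(-5 - 196)/(8 + 7*(-196)) = sqrt(2701) - 7*(-201)/(8 - 1372) = sqrt(2701) - 7*(-201)/(-1364) = sqrt(2701) - 7*(-1)*(-201)/1364 = sqrt(2701) - 1*1407/1364 = sqrt(2701) - 1407/1364 = -1407/1364 + sqrt(2701)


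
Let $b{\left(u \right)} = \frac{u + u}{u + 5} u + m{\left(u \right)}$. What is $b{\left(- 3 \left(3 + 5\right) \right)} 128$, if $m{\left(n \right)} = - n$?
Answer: $- \frac{89088}{19} \approx -4688.8$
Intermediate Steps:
$b{\left(u \right)} = - u + \frac{2 u^{2}}{5 + u}$ ($b{\left(u \right)} = \frac{u + u}{u + 5} u - u = \frac{2 u}{5 + u} u - u = \frac{2 u^{2}}{5 + u} - u = - u + \frac{2 u^{2}}{5 + u}$)
$b{\left(- 3 \left(3 + 5\right) \right)} 128 = \frac{- 3 \left(3 + 5\right) \left(-5 - 3 \left(3 + 5\right)\right)}{5 - 3 \left(3 + 5\right)} 128 = \frac{\left(-3\right) 8 \left(-5 - 24\right)}{5 - 24} \cdot 128 = - \frac{24 \left(-5 - 24\right)}{5 - 24} \cdot 128 = \left(-24\right) \frac{1}{-19} \left(-29\right) 128 = \left(-24\right) \left(- \frac{1}{19}\right) \left(-29\right) 128 = \left(- \frac{696}{19}\right) 128 = - \frac{89088}{19}$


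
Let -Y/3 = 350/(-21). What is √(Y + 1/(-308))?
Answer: 3*√131747/154 ≈ 7.0708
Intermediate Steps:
Y = 50 (Y = -1050/(-21) = -1050*(-1)/21 = -3*(-50/3) = 50)
√(Y + 1/(-308)) = √(50 + 1/(-308)) = √(50 - 1/308) = √(15399/308) = 3*√131747/154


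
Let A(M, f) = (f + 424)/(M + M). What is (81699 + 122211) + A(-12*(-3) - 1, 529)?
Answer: 14274653/70 ≈ 2.0392e+5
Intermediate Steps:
A(M, f) = (424 + f)/(2*M) (A(M, f) = (424 + f)/((2*M)) = (424 + f)*(1/(2*M)) = (424 + f)/(2*M))
(81699 + 122211) + A(-12*(-3) - 1, 529) = (81699 + 122211) + (424 + 529)/(2*(-12*(-3) - 1)) = 203910 + (1/2)*953/(36 - 1) = 203910 + (1/2)*953/35 = 203910 + (1/2)*(1/35)*953 = 203910 + 953/70 = 14274653/70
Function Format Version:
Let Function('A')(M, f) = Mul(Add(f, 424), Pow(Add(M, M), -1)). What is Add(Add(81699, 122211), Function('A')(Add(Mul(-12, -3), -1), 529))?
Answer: Rational(14274653, 70) ≈ 2.0392e+5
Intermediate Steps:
Function('A')(M, f) = Mul(Rational(1, 2), Pow(M, -1), Add(424, f)) (Function('A')(M, f) = Mul(Add(424, f), Pow(Mul(2, M), -1)) = Mul(Add(424, f), Mul(Rational(1, 2), Pow(M, -1))) = Mul(Rational(1, 2), Pow(M, -1), Add(424, f)))
Add(Add(81699, 122211), Function('A')(Add(Mul(-12, -3), -1), 529)) = Add(Add(81699, 122211), Mul(Rational(1, 2), Pow(Add(Mul(-12, -3), -1), -1), Add(424, 529))) = Add(203910, Mul(Rational(1, 2), Pow(Add(36, -1), -1), 953)) = Add(203910, Mul(Rational(1, 2), Pow(35, -1), 953)) = Add(203910, Mul(Rational(1, 2), Rational(1, 35), 953)) = Add(203910, Rational(953, 70)) = Rational(14274653, 70)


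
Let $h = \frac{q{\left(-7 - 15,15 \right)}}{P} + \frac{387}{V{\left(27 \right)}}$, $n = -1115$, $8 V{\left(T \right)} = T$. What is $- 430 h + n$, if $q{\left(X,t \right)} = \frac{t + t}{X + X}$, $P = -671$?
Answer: $- \frac{1116496640}{22143} \approx -50422.0$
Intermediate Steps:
$V{\left(T \right)} = \frac{T}{8}$
$q{\left(X,t \right)} = \frac{t}{X}$ ($q{\left(X,t \right)} = \frac{2 t}{2 X} = 2 t \frac{1}{2 X} = \frac{t}{X}$)
$h = \frac{5078173}{44286}$ ($h = \frac{15 \frac{1}{-7 - 15}}{-671} + \frac{387}{\frac{1}{8} \cdot 27} = \frac{15}{-7 - 15} \left(- \frac{1}{671}\right) + \frac{387}{\frac{27}{8}} = \frac{15}{-22} \left(- \frac{1}{671}\right) + 387 \cdot \frac{8}{27} = 15 \left(- \frac{1}{22}\right) \left(- \frac{1}{671}\right) + \frac{344}{3} = \left(- \frac{15}{22}\right) \left(- \frac{1}{671}\right) + \frac{344}{3} = \frac{15}{14762} + \frac{344}{3} = \frac{5078173}{44286} \approx 114.67$)
$- 430 h + n = \left(-430\right) \frac{5078173}{44286} - 1115 = - \frac{1091807195}{22143} - 1115 = - \frac{1116496640}{22143}$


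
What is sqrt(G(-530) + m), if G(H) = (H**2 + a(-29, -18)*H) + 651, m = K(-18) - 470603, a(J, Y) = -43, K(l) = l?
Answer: 2*I*sqrt(41570) ≈ 407.77*I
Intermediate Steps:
m = -470621 (m = -18 - 470603 = -470621)
G(H) = 651 + H**2 - 43*H (G(H) = (H**2 - 43*H) + 651 = 651 + H**2 - 43*H)
sqrt(G(-530) + m) = sqrt((651 + (-530)**2 - 43*(-530)) - 470621) = sqrt((651 + 280900 + 22790) - 470621) = sqrt(304341 - 470621) = sqrt(-166280) = 2*I*sqrt(41570)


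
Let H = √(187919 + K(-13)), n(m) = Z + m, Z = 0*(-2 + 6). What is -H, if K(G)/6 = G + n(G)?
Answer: -√187763 ≈ -433.32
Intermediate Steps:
Z = 0 (Z = 0*4 = 0)
n(m) = m (n(m) = 0 + m = m)
K(G) = 12*G (K(G) = 6*(G + G) = 6*(2*G) = 12*G)
H = √187763 (H = √(187919 + 12*(-13)) = √(187919 - 156) = √187763 ≈ 433.32)
-H = -√187763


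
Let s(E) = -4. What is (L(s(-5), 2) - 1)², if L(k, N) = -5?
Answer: 36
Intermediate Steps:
(L(s(-5), 2) - 1)² = (-5 - 1)² = (-6)² = 36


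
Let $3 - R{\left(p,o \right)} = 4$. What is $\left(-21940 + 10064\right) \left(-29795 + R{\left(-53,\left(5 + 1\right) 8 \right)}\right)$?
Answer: $353857296$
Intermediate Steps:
$R{\left(p,o \right)} = -1$ ($R{\left(p,o \right)} = 3 - 4 = -1$)
$\left(-21940 + 10064\right) \left(-29795 + R{\left(-53,\left(5 + 1\right) 8 \right)}\right) = \left(-21940 + 10064\right) \left(-29795 - 1\right) = \left(-11876\right) \left(-29796\right) = 353857296$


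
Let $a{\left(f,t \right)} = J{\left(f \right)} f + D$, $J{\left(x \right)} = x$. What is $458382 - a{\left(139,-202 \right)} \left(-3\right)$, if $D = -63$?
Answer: $516156$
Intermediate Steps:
$a{\left(f,t \right)} = -63 + f^{2}$ ($a{\left(f,t \right)} = f f - 63 = f^{2} - 63 = -63 + f^{2}$)
$458382 - a{\left(139,-202 \right)} \left(-3\right) = 458382 - \left(-63 + 139^{2}\right) \left(-3\right) = 458382 - \left(-63 + 19321\right) \left(-3\right) = 458382 - 19258 \left(-3\right) = 458382 - -57774 = 458382 + 57774 = 516156$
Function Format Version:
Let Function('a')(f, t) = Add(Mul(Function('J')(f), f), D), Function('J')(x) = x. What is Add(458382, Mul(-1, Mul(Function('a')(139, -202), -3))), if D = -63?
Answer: 516156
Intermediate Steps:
Function('a')(f, t) = Add(-63, Pow(f, 2)) (Function('a')(f, t) = Add(Mul(f, f), -63) = Add(Pow(f, 2), -63) = Add(-63, Pow(f, 2)))
Add(458382, Mul(-1, Mul(Function('a')(139, -202), -3))) = Add(458382, Mul(-1, Mul(Add(-63, Pow(139, 2)), -3))) = Add(458382, Mul(-1, Mul(Add(-63, 19321), -3))) = Add(458382, Mul(-1, Mul(19258, -3))) = Add(458382, Mul(-1, -57774)) = Add(458382, 57774) = 516156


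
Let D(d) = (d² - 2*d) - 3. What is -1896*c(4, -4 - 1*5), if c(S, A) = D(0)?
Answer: 5688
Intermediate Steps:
D(d) = -3 + d² - 2*d
c(S, A) = -3 (c(S, A) = -3 + 0² - 2*0 = -3 + 0 + 0 = -3)
-1896*c(4, -4 - 1*5) = -1896*(-3) = 5688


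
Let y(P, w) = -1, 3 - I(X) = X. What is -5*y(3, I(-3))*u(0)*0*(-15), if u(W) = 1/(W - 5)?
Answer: 0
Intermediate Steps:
u(W) = 1/(-5 + W)
I(X) = 3 - X
-5*y(3, I(-3))*u(0)*0*(-15) = -5*(-1/(-5 + 0))*0*(-15) = -5*(-1/(-5))*0*(-15) = -5*(-1*(-1/5))*0*(-15) = -0*(-15) = -5*0*(-15) = 0*(-15) = 0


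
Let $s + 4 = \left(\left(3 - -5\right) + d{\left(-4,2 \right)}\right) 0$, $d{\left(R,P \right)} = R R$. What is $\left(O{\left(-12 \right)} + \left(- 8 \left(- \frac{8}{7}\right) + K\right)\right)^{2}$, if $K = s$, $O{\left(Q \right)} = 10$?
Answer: $\frac{11236}{49} \approx 229.31$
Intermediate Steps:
$d{\left(R,P \right)} = R^{2}$
$s = -4$ ($s = -4 + \left(\left(3 - -5\right) + \left(-4\right)^{2}\right) 0 = -4 + \left(\left(3 + 5\right) + 16\right) 0 = -4 + \left(8 + 16\right) 0 = -4 + 24 \cdot 0 = -4 + 0 = -4$)
$K = -4$
$\left(O{\left(-12 \right)} + \left(- 8 \left(- \frac{8}{7}\right) + K\right)\right)^{2} = \left(10 - \left(4 + 8 \left(- \frac{8}{7}\right)\right)\right)^{2} = \left(10 - \left(4 + 8 \left(\left(-8\right) \frac{1}{7}\right)\right)\right)^{2} = \left(10 - - \frac{36}{7}\right)^{2} = \left(10 + \left(\frac{64}{7} - 4\right)\right)^{2} = \left(10 + \frac{36}{7}\right)^{2} = \left(\frac{106}{7}\right)^{2} = \frac{11236}{49}$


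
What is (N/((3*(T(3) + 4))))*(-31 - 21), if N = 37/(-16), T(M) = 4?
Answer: 481/96 ≈ 5.0104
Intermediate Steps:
N = -37/16 (N = 37*(-1/16) = -37/16 ≈ -2.3125)
(N/((3*(T(3) + 4))))*(-31 - 21) = (-37*1/(3*(4 + 4))/16)*(-31 - 21) = -37/(16*(3*8))*(-52) = -37/16/24*(-52) = -37/16*1/24*(-52) = -37/384*(-52) = 481/96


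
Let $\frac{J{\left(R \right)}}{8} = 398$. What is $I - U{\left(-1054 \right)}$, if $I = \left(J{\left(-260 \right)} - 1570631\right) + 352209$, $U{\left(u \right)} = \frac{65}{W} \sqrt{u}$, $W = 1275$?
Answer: $-1215238 - \frac{13 i \sqrt{1054}}{255} \approx -1.2152 \cdot 10^{6} - 1.6551 i$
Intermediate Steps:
$J{\left(R \right)} = 3184$ ($J{\left(R \right)} = 8 \cdot 398 = 3184$)
$U{\left(u \right)} = \frac{13 \sqrt{u}}{255}$ ($U{\left(u \right)} = \frac{65}{1275} \sqrt{u} = 65 \cdot \frac{1}{1275} \sqrt{u} = \frac{13 \sqrt{u}}{255}$)
$I = -1215238$ ($I = \left(3184 - 1570631\right) + 352209 = -1567447 + 352209 = -1215238$)
$I - U{\left(-1054 \right)} = -1215238 - \frac{13 \sqrt{-1054}}{255} = -1215238 - \frac{13 i \sqrt{1054}}{255}$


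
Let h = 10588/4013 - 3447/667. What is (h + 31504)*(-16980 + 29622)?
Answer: 1065961715417298/2676671 ≈ 3.9824e+8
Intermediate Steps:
h = -6770615/2676671 (h = 10588*(1/4013) - 3447*1/667 = 10588/4013 - 3447/667 = -6770615/2676671 ≈ -2.5295)
(h + 31504)*(-16980 + 29622) = (-6770615/2676671 + 31504)*(-16980 + 29622) = (84319072569/2676671)*12642 = 1065961715417298/2676671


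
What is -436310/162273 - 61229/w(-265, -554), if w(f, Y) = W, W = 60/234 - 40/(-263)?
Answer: -101913467382769/679923870 ≈ -1.4989e+5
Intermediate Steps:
W = 4190/10257 (W = 60*(1/234) - 40*(-1/263) = 10/39 + 40/263 = 4190/10257 ≈ 0.40850)
w(f, Y) = 4190/10257
-436310/162273 - 61229/w(-265, -554) = -436310/162273 - 61229/4190/10257 = -436310*1/162273 - 61229*10257/4190 = -436310/162273 - 628025853/4190 = -101913467382769/679923870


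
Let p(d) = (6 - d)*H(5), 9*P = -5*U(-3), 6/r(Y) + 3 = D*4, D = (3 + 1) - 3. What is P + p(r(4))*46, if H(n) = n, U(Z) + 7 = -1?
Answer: 40/9 ≈ 4.4444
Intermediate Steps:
U(Z) = -8 (U(Z) = -7 - 1 = -8)
D = 1 (D = 4 - 3 = 1)
r(Y) = 6 (r(Y) = 6/(-3 + 1*4) = 6/(-3 + 4) = 6/1 = 6*1 = 6)
P = 40/9 (P = (-5*(-8))/9 = (1/9)*40 = 40/9 ≈ 4.4444)
p(d) = 30 - 5*d (p(d) = (6 - d)*5 = 30 - 5*d)
P + p(r(4))*46 = 40/9 + (30 - 5*6)*46 = 40/9 + (30 - 30)*46 = 40/9 + 0*46 = 40/9 + 0 = 40/9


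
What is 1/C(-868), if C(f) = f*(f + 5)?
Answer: 1/749084 ≈ 1.3350e-6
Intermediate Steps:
C(f) = f*(5 + f)
1/C(-868) = 1/(-868*(5 - 868)) = 1/(-868*(-863)) = 1/749084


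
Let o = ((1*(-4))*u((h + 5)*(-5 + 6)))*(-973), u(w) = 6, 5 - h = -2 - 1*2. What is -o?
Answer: -23352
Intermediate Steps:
h = 9 (h = 5 - (-2 - 1*2) = 5 - (-2 - 2) = 5 - 1*(-4) = 5 + 4 = 9)
o = 23352 (o = ((1*(-4))*6)*(-973) = -4*6*(-973) = -24*(-973) = 23352)
-o = -1*23352 = -23352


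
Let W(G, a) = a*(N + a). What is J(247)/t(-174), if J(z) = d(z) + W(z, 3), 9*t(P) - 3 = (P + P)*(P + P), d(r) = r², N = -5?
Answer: 183009/40369 ≈ 4.5334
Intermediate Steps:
W(G, a) = a*(-5 + a)
t(P) = ⅓ + 4*P²/9 (t(P) = ⅓ + ((P + P)*(P + P))/9 = ⅓ + ((2*P)*(2*P))/9 = ⅓ + (4*P²)/9 = ⅓ + 4*P²/9)
J(z) = -6 + z² (J(z) = z² + 3*(-5 + 3) = z² + 3*(-2) = z² - 6 = -6 + z²)
J(247)/t(-174) = (-6 + 247²)/(⅓ + (4/9)*(-174)²) = (-6 + 61009)/(⅓ + (4/9)*30276) = 61003/(⅓ + 13456) = 61003/(40369/3) = 61003*(3/40369) = 183009/40369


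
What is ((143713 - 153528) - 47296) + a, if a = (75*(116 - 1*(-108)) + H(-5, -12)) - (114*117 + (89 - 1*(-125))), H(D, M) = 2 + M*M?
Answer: -53717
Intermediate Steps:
H(D, M) = 2 + M**2
a = 3394 (a = (75*(116 - 1*(-108)) + (2 + (-12)**2)) - (114*117 + (89 - 1*(-125))) = (75*(116 + 108) + (2 + 144)) - (13338 + (89 + 125)) = (75*224 + 146) - (13338 + 214) = (16800 + 146) - 1*13552 = 16946 - 13552 = 3394)
((143713 - 153528) - 47296) + a = ((143713 - 153528) - 47296) + 3394 = (-9815 - 47296) + 3394 = -57111 + 3394 = -53717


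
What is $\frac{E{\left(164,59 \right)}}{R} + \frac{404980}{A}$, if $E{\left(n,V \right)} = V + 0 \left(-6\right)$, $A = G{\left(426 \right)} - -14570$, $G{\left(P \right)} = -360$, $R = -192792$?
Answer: $\frac{269227813}{9446808} \approx 28.499$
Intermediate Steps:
$A = 14210$ ($A = -360 - -14570 = -360 + 14570 = 14210$)
$E{\left(n,V \right)} = V$ ($E{\left(n,V \right)} = V + 0 = V$)
$\frac{E{\left(164,59 \right)}}{R} + \frac{404980}{A} = \frac{59}{-192792} + \frac{404980}{14210} = 59 \left(- \frac{1}{192792}\right) + 404980 \cdot \frac{1}{14210} = - \frac{59}{192792} + \frac{40498}{1421} = \frac{269227813}{9446808}$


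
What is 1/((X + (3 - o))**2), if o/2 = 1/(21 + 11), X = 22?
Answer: 256/159201 ≈ 0.0016080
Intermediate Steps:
o = 1/16 (o = 2/(21 + 11) = 2/32 = 2*(1/32) = 1/16 ≈ 0.062500)
1/((X + (3 - o))**2) = 1/((22 + (3 - 1*1/16))**2) = 1/((22 + (3 - 1/16))**2) = 1/((22 + 47/16)**2) = 1/((399/16)**2) = 1/(159201/256) = 256/159201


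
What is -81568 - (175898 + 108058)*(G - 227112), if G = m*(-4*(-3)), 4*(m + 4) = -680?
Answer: 65082633632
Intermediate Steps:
m = -174 (m = -4 + (¼)*(-680) = -4 - 170 = -174)
G = -2088 (G = -(-696)*(-3) = -174*12 = -2088)
-81568 - (175898 + 108058)*(G - 227112) = -81568 - (175898 + 108058)*(-2088 - 227112) = -81568 - 283956*(-229200) = -81568 - 1*(-65082715200) = -81568 + 65082715200 = 65082633632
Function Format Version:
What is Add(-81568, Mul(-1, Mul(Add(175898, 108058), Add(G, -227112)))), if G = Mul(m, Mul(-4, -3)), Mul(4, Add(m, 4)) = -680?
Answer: 65082633632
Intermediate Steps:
m = -174 (m = Add(-4, Mul(Rational(1, 4), -680)) = Add(-4, -170) = -174)
G = -2088 (G = Mul(-174, Mul(-4, -3)) = Mul(-174, 12) = -2088)
Add(-81568, Mul(-1, Mul(Add(175898, 108058), Add(G, -227112)))) = Add(-81568, Mul(-1, Mul(Add(175898, 108058), Add(-2088, -227112)))) = Add(-81568, Mul(-1, Mul(283956, -229200))) = Add(-81568, Mul(-1, -65082715200)) = Add(-81568, 65082715200) = 65082633632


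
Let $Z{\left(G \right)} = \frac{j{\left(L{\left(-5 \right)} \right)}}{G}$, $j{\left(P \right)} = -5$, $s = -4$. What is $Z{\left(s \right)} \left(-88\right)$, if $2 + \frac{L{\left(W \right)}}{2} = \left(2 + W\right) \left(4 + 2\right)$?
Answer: $-110$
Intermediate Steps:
$L{\left(W \right)} = 20 + 12 W$ ($L{\left(W \right)} = -4 + 2 \left(2 + W\right) \left(4 + 2\right) = -4 + 2 \left(2 + W\right) 6 = -4 + 2 \left(12 + 6 W\right) = -4 + \left(24 + 12 W\right) = 20 + 12 W$)
$Z{\left(G \right)} = - \frac{5}{G}$
$Z{\left(s \right)} \left(-88\right) = - \frac{5}{-4} \left(-88\right) = \left(-5\right) \left(- \frac{1}{4}\right) \left(-88\right) = \frac{5}{4} \left(-88\right) = -110$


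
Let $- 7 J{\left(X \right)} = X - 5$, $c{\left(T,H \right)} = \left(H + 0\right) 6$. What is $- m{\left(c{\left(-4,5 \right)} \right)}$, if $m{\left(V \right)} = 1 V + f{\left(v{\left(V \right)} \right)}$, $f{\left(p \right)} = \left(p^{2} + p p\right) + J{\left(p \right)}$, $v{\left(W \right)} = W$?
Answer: $- \frac{12785}{7} \approx -1826.4$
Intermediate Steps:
$c{\left(T,H \right)} = 6 H$ ($c{\left(T,H \right)} = H 6 = 6 H$)
$J{\left(X \right)} = \frac{5}{7} - \frac{X}{7}$ ($J{\left(X \right)} = - \frac{X - 5}{7} = - \frac{-5 + X}{7} = \frac{5}{7} - \frac{X}{7}$)
$f{\left(p \right)} = \frac{5}{7} + 2 p^{2} - \frac{p}{7}$ ($f{\left(p \right)} = \left(p^{2} + p p\right) - \left(- \frac{5}{7} + \frac{p}{7}\right) = \left(p^{2} + p^{2}\right) - \left(- \frac{5}{7} + \frac{p}{7}\right) = 2 p^{2} - \left(- \frac{5}{7} + \frac{p}{7}\right) = \frac{5}{7} + 2 p^{2} - \frac{p}{7}$)
$m{\left(V \right)} = \frac{5}{7} + 2 V^{2} + \frac{6 V}{7}$ ($m{\left(V \right)} = 1 V + \left(\frac{5}{7} + 2 V^{2} - \frac{V}{7}\right) = V + \left(\frac{5}{7} + 2 V^{2} - \frac{V}{7}\right) = \frac{5}{7} + 2 V^{2} + \frac{6 V}{7}$)
$- m{\left(c{\left(-4,5 \right)} \right)} = - (\frac{5}{7} + 2 \left(6 \cdot 5\right)^{2} + \frac{6 \cdot 6 \cdot 5}{7}) = - (\frac{5}{7} + 2 \cdot 30^{2} + \frac{6}{7} \cdot 30) = - (\frac{5}{7} + 2 \cdot 900 + \frac{180}{7}) = - (\frac{5}{7} + 1800 + \frac{180}{7}) = \left(-1\right) \frac{12785}{7} = - \frac{12785}{7}$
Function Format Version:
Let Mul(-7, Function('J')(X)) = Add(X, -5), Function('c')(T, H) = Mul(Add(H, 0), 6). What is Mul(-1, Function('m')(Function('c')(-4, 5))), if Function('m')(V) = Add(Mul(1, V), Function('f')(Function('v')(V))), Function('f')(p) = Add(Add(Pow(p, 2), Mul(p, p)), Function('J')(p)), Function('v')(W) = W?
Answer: Rational(-12785, 7) ≈ -1826.4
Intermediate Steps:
Function('c')(T, H) = Mul(6, H) (Function('c')(T, H) = Mul(H, 6) = Mul(6, H))
Function('J')(X) = Add(Rational(5, 7), Mul(Rational(-1, 7), X)) (Function('J')(X) = Mul(Rational(-1, 7), Add(X, -5)) = Mul(Rational(-1, 7), Add(-5, X)) = Add(Rational(5, 7), Mul(Rational(-1, 7), X)))
Function('f')(p) = Add(Rational(5, 7), Mul(2, Pow(p, 2)), Mul(Rational(-1, 7), p)) (Function('f')(p) = Add(Add(Pow(p, 2), Mul(p, p)), Add(Rational(5, 7), Mul(Rational(-1, 7), p))) = Add(Add(Pow(p, 2), Pow(p, 2)), Add(Rational(5, 7), Mul(Rational(-1, 7), p))) = Add(Mul(2, Pow(p, 2)), Add(Rational(5, 7), Mul(Rational(-1, 7), p))) = Add(Rational(5, 7), Mul(2, Pow(p, 2)), Mul(Rational(-1, 7), p)))
Function('m')(V) = Add(Rational(5, 7), Mul(2, Pow(V, 2)), Mul(Rational(6, 7), V)) (Function('m')(V) = Add(Mul(1, V), Add(Rational(5, 7), Mul(2, Pow(V, 2)), Mul(Rational(-1, 7), V))) = Add(V, Add(Rational(5, 7), Mul(2, Pow(V, 2)), Mul(Rational(-1, 7), V))) = Add(Rational(5, 7), Mul(2, Pow(V, 2)), Mul(Rational(6, 7), V)))
Mul(-1, Function('m')(Function('c')(-4, 5))) = Mul(-1, Add(Rational(5, 7), Mul(2, Pow(Mul(6, 5), 2)), Mul(Rational(6, 7), Mul(6, 5)))) = Mul(-1, Add(Rational(5, 7), Mul(2, Pow(30, 2)), Mul(Rational(6, 7), 30))) = Mul(-1, Add(Rational(5, 7), Mul(2, 900), Rational(180, 7))) = Mul(-1, Add(Rational(5, 7), 1800, Rational(180, 7))) = Mul(-1, Rational(12785, 7)) = Rational(-12785, 7)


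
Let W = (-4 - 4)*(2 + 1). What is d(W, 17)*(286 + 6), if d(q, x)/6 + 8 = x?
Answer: 15768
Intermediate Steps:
W = -24 (W = -8*3 = -24)
d(q, x) = -48 + 6*x
d(W, 17)*(286 + 6) = (-48 + 6*17)*(286 + 6) = (-48 + 102)*292 = 54*292 = 15768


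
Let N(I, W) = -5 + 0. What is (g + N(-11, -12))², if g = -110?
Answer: 13225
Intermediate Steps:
N(I, W) = -5
(g + N(-11, -12))² = (-110 - 5)² = (-115)² = 13225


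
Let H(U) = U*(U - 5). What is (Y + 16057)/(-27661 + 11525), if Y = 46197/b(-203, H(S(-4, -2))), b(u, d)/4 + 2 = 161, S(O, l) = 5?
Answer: -3419483/3420832 ≈ -0.99961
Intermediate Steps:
H(U) = U*(-5 + U)
b(u, d) = 636 (b(u, d) = -8 + 4*161 = -8 + 644 = 636)
Y = 15399/212 (Y = 46197/636 = 46197*(1/636) = 15399/212 ≈ 72.637)
(Y + 16057)/(-27661 + 11525) = (15399/212 + 16057)/(-27661 + 11525) = (3419483/212)/(-16136) = (3419483/212)*(-1/16136) = -3419483/3420832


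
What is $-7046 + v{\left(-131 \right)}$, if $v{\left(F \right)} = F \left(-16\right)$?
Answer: $-4950$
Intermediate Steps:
$v{\left(F \right)} = - 16 F$
$-7046 + v{\left(-131 \right)} = -7046 - -2096 = -7046 + 2096 = -4950$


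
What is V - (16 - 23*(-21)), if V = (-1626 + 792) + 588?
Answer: -745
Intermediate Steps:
V = -246 (V = -834 + 588 = -246)
V - (16 - 23*(-21)) = -246 - (16 - 23*(-21)) = -246 - (16 + 483) = -246 - 1*499 = -246 - 499 = -745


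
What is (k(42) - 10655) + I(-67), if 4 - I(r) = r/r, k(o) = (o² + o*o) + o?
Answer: -7082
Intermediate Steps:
k(o) = o + 2*o² (k(o) = (o² + o²) + o = 2*o² + o = o + 2*o²)
I(r) = 3 (I(r) = 4 - r/r = 4 - 1*1 = 4 - 1 = 3)
(k(42) - 10655) + I(-67) = (42*(1 + 2*42) - 10655) + 3 = (42*(1 + 84) - 10655) + 3 = (42*85 - 10655) + 3 = (3570 - 10655) + 3 = -7085 + 3 = -7082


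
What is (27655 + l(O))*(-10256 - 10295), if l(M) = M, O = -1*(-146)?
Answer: -571338351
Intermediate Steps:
O = 146
(27655 + l(O))*(-10256 - 10295) = (27655 + 146)*(-10256 - 10295) = 27801*(-20551) = -571338351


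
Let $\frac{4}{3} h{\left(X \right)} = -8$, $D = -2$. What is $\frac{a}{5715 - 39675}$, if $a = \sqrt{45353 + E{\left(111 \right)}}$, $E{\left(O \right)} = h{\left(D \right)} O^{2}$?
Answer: $- \frac{i \sqrt{28573}}{33960} \approx - 0.0049775 i$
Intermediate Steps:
$h{\left(X \right)} = -6$ ($h{\left(X \right)} = \frac{3}{4} \left(-8\right) = -6$)
$E{\left(O \right)} = - 6 O^{2}$
$a = i \sqrt{28573}$ ($a = \sqrt{45353 - 6 \cdot 111^{2}} = \sqrt{45353 - 73926} = \sqrt{-28573} = i \sqrt{28573} \approx 169.04 i$)
$\frac{a}{5715 - 39675} = \frac{i \sqrt{28573}}{5715 - 39675} = \frac{i \sqrt{28573}}{-33960} = i \sqrt{28573} \left(- \frac{1}{33960}\right) = - \frac{i \sqrt{28573}}{33960}$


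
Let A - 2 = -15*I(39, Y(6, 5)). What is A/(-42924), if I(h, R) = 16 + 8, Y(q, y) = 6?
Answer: 179/21462 ≈ 0.0083403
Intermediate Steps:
I(h, R) = 24
A = -358 (A = 2 - 15*24 = 2 - 360 = -358)
A/(-42924) = -358/(-42924) = -358*(-1/42924) = 179/21462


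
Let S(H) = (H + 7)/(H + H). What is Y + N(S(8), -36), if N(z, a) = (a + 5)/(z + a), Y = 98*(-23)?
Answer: -1263998/561 ≈ -2253.1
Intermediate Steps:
Y = -2254
S(H) = (7 + H)/(2*H) (S(H) = (7 + H)/((2*H)) = (7 + H)*(1/(2*H)) = (7 + H)/(2*H))
N(z, a) = (5 + a)/(a + z)
Y + N(S(8), -36) = -2254 + (5 - 36)/(-36 + (½)*(7 + 8)/8) = -2254 - 31/(-36 + (½)*(⅛)*15) = -2254 - 31/(-36 + 15/16) = -2254 - 31/(-561/16) = -2254 - 16/561*(-31) = -2254 + 496/561 = -1263998/561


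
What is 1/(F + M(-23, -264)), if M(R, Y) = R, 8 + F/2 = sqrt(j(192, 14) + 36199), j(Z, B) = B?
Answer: 13/47777 + 2*sqrt(36213)/143331 ≈ 0.0029274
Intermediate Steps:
F = -16 + 2*sqrt(36213) (F = -16 + 2*sqrt(14 + 36199) = -16 + 2*sqrt(36213) ≈ 364.59)
1/(F + M(-23, -264)) = 1/((-16 + 2*sqrt(36213)) - 23) = 1/(-39 + 2*sqrt(36213))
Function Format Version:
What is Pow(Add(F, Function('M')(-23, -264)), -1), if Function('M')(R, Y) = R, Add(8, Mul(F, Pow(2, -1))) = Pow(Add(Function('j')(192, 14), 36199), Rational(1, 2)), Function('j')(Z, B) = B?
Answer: Add(Rational(13, 47777), Mul(Rational(2, 143331), Pow(36213, Rational(1, 2)))) ≈ 0.0029274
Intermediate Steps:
F = Add(-16, Mul(2, Pow(36213, Rational(1, 2)))) (F = Add(-16, Mul(2, Pow(Add(14, 36199), Rational(1, 2)))) = Add(-16, Mul(2, Pow(36213, Rational(1, 2)))) ≈ 364.59)
Pow(Add(F, Function('M')(-23, -264)), -1) = Pow(Add(Add(-16, Mul(2, Pow(36213, Rational(1, 2)))), -23), -1) = Pow(Add(-39, Mul(2, Pow(36213, Rational(1, 2)))), -1)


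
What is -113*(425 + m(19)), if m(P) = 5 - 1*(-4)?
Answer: -49042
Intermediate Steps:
m(P) = 9 (m(P) = 5 + 4 = 9)
-113*(425 + m(19)) = -113*(425 + 9) = -113*434 = -49042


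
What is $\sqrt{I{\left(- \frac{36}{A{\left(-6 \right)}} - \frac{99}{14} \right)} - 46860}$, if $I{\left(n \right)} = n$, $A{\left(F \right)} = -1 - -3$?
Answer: $\frac{i \sqrt{9189474}}{14} \approx 216.53 i$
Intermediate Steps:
$A{\left(F \right)} = 2$ ($A{\left(F \right)} = -1 + 3 = 2$)
$\sqrt{I{\left(- \frac{36}{A{\left(-6 \right)}} - \frac{99}{14} \right)} - 46860} = \sqrt{\left(- \frac{36}{2} - \frac{99}{14}\right) - 46860} = \sqrt{\left(\left(-36\right) \frac{1}{2} - \frac{99}{14}\right) - 46860} = \sqrt{\left(-18 - \frac{99}{14}\right) - 46860} = \sqrt{- \frac{351}{14} - 46860} = \sqrt{- \frac{656391}{14}} = \frac{i \sqrt{9189474}}{14}$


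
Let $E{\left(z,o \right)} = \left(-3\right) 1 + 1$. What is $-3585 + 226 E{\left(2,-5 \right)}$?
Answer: $-4037$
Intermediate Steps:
$E{\left(z,o \right)} = -2$ ($E{\left(z,o \right)} = -3 + 1 = -2$)
$-3585 + 226 E{\left(2,-5 \right)} = -3585 + 226 \left(-2\right) = -3585 - 452 = -4037$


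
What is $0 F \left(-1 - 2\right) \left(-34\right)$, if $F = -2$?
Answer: $0$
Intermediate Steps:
$0 F \left(-1 - 2\right) \left(-34\right) = 0 \left(- 2 \left(-1 - 2\right)\right) \left(-34\right) = 0 \left(\left(-2\right) \left(-3\right)\right) \left(-34\right) = 0 \cdot 6 \left(-34\right) = 0 \left(-34\right) = 0$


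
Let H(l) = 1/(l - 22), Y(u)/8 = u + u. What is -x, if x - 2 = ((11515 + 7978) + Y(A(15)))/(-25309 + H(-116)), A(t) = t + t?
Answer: -4229012/3492643 ≈ -1.2108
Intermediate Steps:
A(t) = 2*t
Y(u) = 16*u (Y(u) = 8*(u + u) = 8*(2*u) = 16*u)
H(l) = 1/(-22 + l)
x = 4229012/3492643 (x = 2 + ((11515 + 7978) + 16*(2*15))/(-25309 + 1/(-22 - 116)) = 2 + (19493 + 16*30)/(-25309 + 1/(-138)) = 2 + (19493 + 480)/(-25309 - 1/138) = 2 + 19973/(-3492643/138) = 2 + 19973*(-138/3492643) = 2 - 2756274/3492643 = 4229012/3492643 ≈ 1.2108)
-x = -1*4229012/3492643 = -4229012/3492643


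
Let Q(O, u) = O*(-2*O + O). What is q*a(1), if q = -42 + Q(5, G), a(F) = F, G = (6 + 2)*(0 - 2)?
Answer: -67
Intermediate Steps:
G = -16 (G = 8*(-2) = -16)
Q(O, u) = -O² (Q(O, u) = O*(-O) = -O²)
q = -67 (q = -42 - 1*5² = -42 - 1*25 = -42 - 25 = -67)
q*a(1) = -67*1 = -67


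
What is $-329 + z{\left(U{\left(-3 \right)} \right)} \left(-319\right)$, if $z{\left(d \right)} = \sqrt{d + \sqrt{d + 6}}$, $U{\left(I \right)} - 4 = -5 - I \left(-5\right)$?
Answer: $-329 - 319 \sqrt{-16 + i \sqrt{10}} \approx -454.49 - 1282.2 i$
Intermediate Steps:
$U{\left(I \right)} = -1 + 5 I$ ($U{\left(I \right)} = 4 - \left(5 + I \left(-5\right)\right) = 4 - \left(5 - 5 I\right) = 4 + \left(-5 + 5 I\right) = -1 + 5 I$)
$z{\left(d \right)} = \sqrt{d + \sqrt{6 + d}}$
$-329 + z{\left(U{\left(-3 \right)} \right)} \left(-319\right) = -329 + \sqrt{\left(-1 + 5 \left(-3\right)\right) + \sqrt{6 + \left(-1 + 5 \left(-3\right)\right)}} \left(-319\right) = -329 + \sqrt{\left(-1 - 15\right) + \sqrt{6 - 16}} \left(-319\right) = -329 + \sqrt{-16 + \sqrt{6 - 16}} \left(-319\right) = -329 + \sqrt{-16 + \sqrt{-10}} \left(-319\right) = -329 + \sqrt{-16 + i \sqrt{10}} \left(-319\right) = -329 - 319 \sqrt{-16 + i \sqrt{10}}$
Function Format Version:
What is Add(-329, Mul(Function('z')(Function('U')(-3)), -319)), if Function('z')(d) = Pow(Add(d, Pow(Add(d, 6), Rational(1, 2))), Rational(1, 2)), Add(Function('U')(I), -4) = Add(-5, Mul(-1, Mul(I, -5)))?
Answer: Add(-329, Mul(-319, Pow(Add(-16, Mul(I, Pow(10, Rational(1, 2)))), Rational(1, 2)))) ≈ Add(-454.49, Mul(-1282.2, I))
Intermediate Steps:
Function('U')(I) = Add(-1, Mul(5, I)) (Function('U')(I) = Add(4, Add(-5, Mul(-1, Mul(I, -5)))) = Add(4, Add(-5, Mul(-1, Mul(-5, I)))) = Add(4, Add(-5, Mul(5, I))) = Add(-1, Mul(5, I)))
Function('z')(d) = Pow(Add(d, Pow(Add(6, d), Rational(1, 2))), Rational(1, 2))
Add(-329, Mul(Function('z')(Function('U')(-3)), -319)) = Add(-329, Mul(Pow(Add(Add(-1, Mul(5, -3)), Pow(Add(6, Add(-1, Mul(5, -3))), Rational(1, 2))), Rational(1, 2)), -319)) = Add(-329, Mul(Pow(Add(Add(-1, -15), Pow(Add(6, Add(-1, -15)), Rational(1, 2))), Rational(1, 2)), -319)) = Add(-329, Mul(Pow(Add(-16, Pow(Add(6, -16), Rational(1, 2))), Rational(1, 2)), -319)) = Add(-329, Mul(Pow(Add(-16, Pow(-10, Rational(1, 2))), Rational(1, 2)), -319)) = Add(-329, Mul(Pow(Add(-16, Mul(I, Pow(10, Rational(1, 2)))), Rational(1, 2)), -319)) = Add(-329, Mul(-319, Pow(Add(-16, Mul(I, Pow(10, Rational(1, 2)))), Rational(1, 2))))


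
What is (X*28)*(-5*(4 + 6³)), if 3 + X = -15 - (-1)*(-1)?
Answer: 585200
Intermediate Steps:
X = -19 (X = -3 + (-15 - (-1)*(-1)) = -3 + (-15 - 1*1) = -3 + (-15 - 1) = -3 - 16 = -19)
(X*28)*(-5*(4 + 6³)) = (-19*28)*(-5*(4 + 6³)) = -(-2660)*(4 + 216) = -(-2660)*220 = -532*(-1100) = 585200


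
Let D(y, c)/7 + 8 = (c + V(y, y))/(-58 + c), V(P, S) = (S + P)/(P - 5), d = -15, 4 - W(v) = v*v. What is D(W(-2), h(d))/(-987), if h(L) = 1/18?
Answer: 8345/147063 ≈ 0.056744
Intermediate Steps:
W(v) = 4 - v² (W(v) = 4 - v*v = 4 - v²)
h(L) = 1/18
V(P, S) = (P + S)/(-5 + P)
D(y, c) = -56 + 7*(c + 2*y/(-5 + y))/(-58 + c) (D(y, c) = -56 + 7*((c + (y + y)/(-5 + y))/(-58 + c)) = -56 + 7*((c + (2*y)/(-5 + y))/(-58 + c)) = -56 + 7*((c + 2*y/(-5 + y))/(-58 + c)) = -56 + 7*(c + 2*y/(-5 + y))/(-58 + c))
D(W(-2), h(d))/(-987) = (7*(2*(4 - 1*(-2)²) + (-5 + (4 - 1*(-2)²))*(464 - 7*1/18))/((-58 + 1/18)*(-5 + (4 - 1*(-2)²))))/(-987) = (7*(2*(4 - 1*4) + (-5 + (4 - 1*4))*(464 - 7/18))/((-1043/18)*(-5 + (4 - 1*4))))*(-1/987) = (7*(-18/1043)*(2*(4 - 4) + (-5 + (4 - 4))*(8345/18))/(-5 + (4 - 4)))*(-1/987) = (7*(-18/1043)*(2*0 + (-5 + 0)*(8345/18))/(-5 + 0))*(-1/987) = (7*(-18/1043)*(0 - 5*8345/18)/(-5))*(-1/987) = (7*(-18/1043)*(-⅕)*(0 - 41725/18))*(-1/987) = (7*(-18/1043)*(-⅕)*(-41725/18))*(-1/987) = -8345/149*(-1/987) = 8345/147063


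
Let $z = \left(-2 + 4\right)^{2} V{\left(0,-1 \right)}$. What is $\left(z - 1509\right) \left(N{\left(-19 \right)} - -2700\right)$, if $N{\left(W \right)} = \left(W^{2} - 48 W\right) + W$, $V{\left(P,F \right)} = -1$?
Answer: $-5982402$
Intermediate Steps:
$N{\left(W \right)} = W^{2} - 47 W$
$z = -4$ ($z = \left(-2 + 4\right)^{2} \left(-1\right) = 2^{2} \left(-1\right) = 4 \left(-1\right) = -4$)
$\left(z - 1509\right) \left(N{\left(-19 \right)} - -2700\right) = \left(-4 - 1509\right) \left(- 19 \left(-47 - 19\right) - -2700\right) = - 1513 \left(\left(-19\right) \left(-66\right) + 2700\right) = - 1513 \left(1254 + 2700\right) = \left(-1513\right) 3954 = -5982402$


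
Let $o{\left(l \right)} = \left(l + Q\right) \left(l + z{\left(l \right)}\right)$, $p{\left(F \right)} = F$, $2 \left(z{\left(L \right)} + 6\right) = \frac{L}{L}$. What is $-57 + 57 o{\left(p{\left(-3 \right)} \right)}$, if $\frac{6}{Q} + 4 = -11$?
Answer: $\frac{15903}{10} \approx 1590.3$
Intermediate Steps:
$Q = - \frac{2}{5}$ ($Q = \frac{6}{-4 - 11} = \frac{6}{-15} = 6 \left(- \frac{1}{15}\right) = - \frac{2}{5} \approx -0.4$)
$z{\left(L \right)} = - \frac{11}{2}$ ($z{\left(L \right)} = -6 + \frac{L \frac{1}{L}}{2} = -6 + \frac{1}{2} \cdot 1 = -6 + \frac{1}{2} = - \frac{11}{2}$)
$o{\left(l \right)} = \left(- \frac{11}{2} + l\right) \left(- \frac{2}{5} + l\right)$ ($o{\left(l \right)} = \left(l - \frac{2}{5}\right) \left(l - \frac{11}{2}\right) = \left(- \frac{2}{5} + l\right) \left(- \frac{11}{2} + l\right) = \left(- \frac{11}{2} + l\right) \left(- \frac{2}{5} + l\right)$)
$-57 + 57 o{\left(p{\left(-3 \right)} \right)} = -57 + 57 \left(\frac{11}{5} + \left(-3\right)^{2} - - \frac{177}{10}\right) = -57 + 57 \left(\frac{11}{5} + 9 + \frac{177}{10}\right) = -57 + 57 \cdot \frac{289}{10} = -57 + \frac{16473}{10} = \frac{15903}{10}$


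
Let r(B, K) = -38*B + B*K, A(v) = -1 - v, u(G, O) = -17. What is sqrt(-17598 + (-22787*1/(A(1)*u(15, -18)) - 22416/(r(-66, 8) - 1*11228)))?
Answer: I*sqrt(5278811)/17 ≈ 135.15*I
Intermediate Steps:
sqrt(-17598 + (-22787*1/(A(1)*u(15, -18)) - 22416/(r(-66, 8) - 1*11228))) = sqrt(-17598 + (-22787*(-1/(17*(-1 - 1*1))) - 22416/(-66*(-38 + 8) - 1*11228))) = sqrt(-17598 + (-22787*(-1/(17*(-1 - 1))) - 22416/(-66*(-30) - 11228))) = sqrt(-17598 + (-22787/((-17*(-2))) - 22416/(1980 - 11228))) = sqrt(-17598 + (-22787/34 - 22416/(-9248))) = sqrt(-17598 + (-22787*1/34 - 22416*(-1/9248))) = sqrt(-17598 + (-22787/34 + 1401/578)) = sqrt(-17598 - 192989/289) = sqrt(-5278811/289) = I*sqrt(5278811)/17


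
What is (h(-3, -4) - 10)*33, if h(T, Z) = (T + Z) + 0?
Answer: -561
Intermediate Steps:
h(T, Z) = T + Z
(h(-3, -4) - 10)*33 = ((-3 - 4) - 10)*33 = (-7 - 10)*33 = -17*33 = -561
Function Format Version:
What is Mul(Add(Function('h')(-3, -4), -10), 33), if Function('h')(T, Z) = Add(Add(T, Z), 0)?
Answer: -561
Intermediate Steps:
Function('h')(T, Z) = Add(T, Z)
Mul(Add(Function('h')(-3, -4), -10), 33) = Mul(Add(Add(-3, -4), -10), 33) = Mul(Add(-7, -10), 33) = Mul(-17, 33) = -561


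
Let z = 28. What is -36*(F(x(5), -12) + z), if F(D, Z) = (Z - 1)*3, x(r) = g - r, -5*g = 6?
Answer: 396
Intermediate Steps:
g = -6/5 (g = -1/5*6 = -6/5 ≈ -1.2000)
x(r) = -6/5 - r
F(D, Z) = -3 + 3*Z (F(D, Z) = (-1 + Z)*3 = -3 + 3*Z)
-36*(F(x(5), -12) + z) = -36*((-3 + 3*(-12)) + 28) = -36*((-3 - 36) + 28) = -36*(-39 + 28) = -36*(-11) = 396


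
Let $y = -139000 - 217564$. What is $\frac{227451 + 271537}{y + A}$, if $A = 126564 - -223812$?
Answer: $- \frac{17821}{221} \approx -80.638$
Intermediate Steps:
$y = -356564$
$A = 350376$ ($A = 126564 + 223812 = 350376$)
$\frac{227451 + 271537}{y + A} = \frac{227451 + 271537}{-356564 + 350376} = \frac{498988}{-6188} = 498988 \left(- \frac{1}{6188}\right) = - \frac{17821}{221}$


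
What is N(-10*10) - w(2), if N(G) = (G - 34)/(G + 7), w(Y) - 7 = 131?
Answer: -12700/93 ≈ -136.56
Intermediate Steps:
w(Y) = 138 (w(Y) = 7 + 131 = 138)
N(G) = (-34 + G)/(7 + G)
N(-10*10) - w(2) = (-34 - 10*10)/(7 - 10*10) - 1*138 = (-34 - 100)/(7 - 100) - 138 = -134/(-93) - 138 = -1/93*(-134) - 138 = 134/93 - 138 = -12700/93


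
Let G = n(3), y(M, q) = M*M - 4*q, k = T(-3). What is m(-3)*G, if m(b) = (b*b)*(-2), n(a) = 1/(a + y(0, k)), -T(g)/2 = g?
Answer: 6/7 ≈ 0.85714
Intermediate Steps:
T(g) = -2*g
k = 6 (k = -2*(-3) = 6)
y(M, q) = M² - 4*q
n(a) = 1/(-24 + a) (n(a) = 1/(a + (0² - 4*6)) = 1/(a + (0 - 24)) = 1/(a - 24) = 1/(-24 + a))
m(b) = -2*b² (m(b) = b²*(-2) = -2*b²)
G = -1/21 (G = 1/(-24 + 3) = 1/(-21) = -1/21 ≈ -0.047619)
m(-3)*G = -2*(-3)²*(-1/21) = -2*9*(-1/21) = -18*(-1/21) = 6/7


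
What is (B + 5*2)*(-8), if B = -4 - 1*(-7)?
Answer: -104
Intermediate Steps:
B = 3 (B = -4 + 7 = 3)
(B + 5*2)*(-8) = (3 + 5*2)*(-8) = (3 + 10)*(-8) = 13*(-8) = -104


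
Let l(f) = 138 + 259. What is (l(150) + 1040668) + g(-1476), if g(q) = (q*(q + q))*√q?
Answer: 1041065 + 26142912*I*√41 ≈ 1.0411e+6 + 1.674e+8*I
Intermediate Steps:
l(f) = 397
g(q) = 2*q^(5/2) (g(q) = (q*(2*q))*√q = (2*q²)*√q = 2*q^(5/2))
(l(150) + 1040668) + g(-1476) = (397 + 1040668) + 2*(-1476)^(5/2) = 1041065 + 2*(13071456*I*√41) = 1041065 + 26142912*I*√41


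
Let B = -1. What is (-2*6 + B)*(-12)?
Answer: 156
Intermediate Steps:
(-2*6 + B)*(-12) = (-2*6 - 1)*(-12) = (-12 - 1)*(-12) = -13*(-12) = 156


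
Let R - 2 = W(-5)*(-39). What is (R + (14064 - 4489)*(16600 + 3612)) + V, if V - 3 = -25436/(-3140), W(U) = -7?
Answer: 151921196089/785 ≈ 1.9353e+8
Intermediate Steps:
V = 8714/785 (V = 3 - 25436/(-3140) = 3 - 25436*(-1/3140) = 3 + 6359/785 = 8714/785 ≈ 11.101)
R = 275 (R = 2 - 7*(-39) = 2 + 273 = 275)
(R + (14064 - 4489)*(16600 + 3612)) + V = (275 + (14064 - 4489)*(16600 + 3612)) + 8714/785 = (275 + 9575*20212) + 8714/785 = (275 + 193529900) + 8714/785 = 193530175 + 8714/785 = 151921196089/785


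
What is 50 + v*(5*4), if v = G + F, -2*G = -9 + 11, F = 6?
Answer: 150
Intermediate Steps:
G = -1 (G = -(-9 + 11)/2 = -1/2*2 = -1)
v = 5 (v = -1 + 6 = 5)
50 + v*(5*4) = 50 + 5*(5*4) = 50 + 5*20 = 50 + 100 = 150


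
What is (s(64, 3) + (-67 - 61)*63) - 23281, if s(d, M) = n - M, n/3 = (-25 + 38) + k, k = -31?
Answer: -31402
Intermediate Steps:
n = -54 (n = 3*((-25 + 38) - 31) = 3*(13 - 31) = 3*(-18) = -54)
s(d, M) = -54 - M
(s(64, 3) + (-67 - 61)*63) - 23281 = ((-54 - 1*3) + (-67 - 61)*63) - 23281 = ((-54 - 3) - 128*63) - 23281 = (-57 - 8064) - 23281 = -8121 - 23281 = -31402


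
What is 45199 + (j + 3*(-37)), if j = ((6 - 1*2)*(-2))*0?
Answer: 45088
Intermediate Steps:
j = 0 (j = ((6 - 2)*(-2))*0 = (4*(-2))*0 = -8*0 = 0)
45199 + (j + 3*(-37)) = 45199 + (0 + 3*(-37)) = 45199 + (0 - 111) = 45199 - 111 = 45088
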